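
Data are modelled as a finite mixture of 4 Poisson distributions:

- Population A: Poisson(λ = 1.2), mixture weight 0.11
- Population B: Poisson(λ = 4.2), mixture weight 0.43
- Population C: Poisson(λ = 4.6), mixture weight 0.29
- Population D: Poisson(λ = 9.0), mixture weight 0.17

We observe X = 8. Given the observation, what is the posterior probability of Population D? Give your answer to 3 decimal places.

0.428

Posterior ∝ prior × likelihood, so P(k | x) ∝ P(Z=k) f_k(x); normalise over all components.
Evaluate each component's likelihood at the observed value:
  L_A = 3.212e-05
  L_B = 0.0360111
  L_C = 0.049979
  L_D = 0.131756
Unnormalised posteriors:
  P(Z=A)·L_A = 0.11 × 3.212e-05 = 3.5332e-06
  P(Z=B)·L_B = 0.43 × 0.0360111 = 0.0154848
  P(Z=C)·L_C = 0.29 × 0.049979 = 0.0144939
  P(Z=D)·L_D = 0.17 × 0.131756 = 0.0223985
Normaliser: 3.5332e-06 + 0.0154848 + 0.0144939 + 0.0223985 = 0.0523807
So the posterior for Population D is 0.0223985 / 0.0523807 ≈ 0.428.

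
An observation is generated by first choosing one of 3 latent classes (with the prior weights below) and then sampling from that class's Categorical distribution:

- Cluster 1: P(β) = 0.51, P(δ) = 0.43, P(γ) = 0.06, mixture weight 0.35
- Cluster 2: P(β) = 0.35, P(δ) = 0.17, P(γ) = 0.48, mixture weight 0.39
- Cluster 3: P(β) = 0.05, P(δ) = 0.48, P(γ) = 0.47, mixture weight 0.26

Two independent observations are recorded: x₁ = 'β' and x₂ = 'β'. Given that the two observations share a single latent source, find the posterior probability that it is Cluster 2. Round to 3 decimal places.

0.343

The responsibility of component k is π_k f_k(x) divided by Σ_j π_j f_j(x).
Since both observations come from the same component, the likelihood for component k is f_k(x₁)·f_k(x₂).
  f_1 = [P(β | comp) = 0.51] × [0.51] = 0.2601
  f_2 = [P(β | comp) = 0.35] × [0.35] = 0.1225
  f_3 = [P(β | comp) = 0.05] × [0.05] = 0.0025
Multiply by the mixture weights:
  π_1·f_1 = 0.35 × 0.2601 = 0.091035
  π_2·f_2 = 0.39 × 0.1225 = 0.047775
  π_3·f_3 = 0.26 × 0.0025 = 0.00065
Normaliser: 0.091035 + 0.047775 + 0.00065 = 0.13946
So the posterior for Cluster 2 is 0.047775 / 0.13946 ≈ 0.343.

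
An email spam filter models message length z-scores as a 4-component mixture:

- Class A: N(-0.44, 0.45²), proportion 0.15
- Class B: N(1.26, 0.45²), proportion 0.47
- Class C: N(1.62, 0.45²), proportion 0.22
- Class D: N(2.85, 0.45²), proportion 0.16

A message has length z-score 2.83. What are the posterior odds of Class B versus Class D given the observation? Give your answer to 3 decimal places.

0.007

Since P(k|x) ∝ w_k f_k(x), the posterior odds are w_i f_i(x) / (w_j f_j(x)).
Normal densities:
  f_A = (1/(0.45·√(2π)))·exp(−(2.83−-0.44)²/(2·0.45²)) = 0.886538·exp(-26.40222) = 3.02941e-12
  f_B = (1/(0.45·√(2π)))·exp(−(2.83−1.26)²/(2·0.45²)) = 0.886538·exp(-6.08617) = 0.00201607
  f_C = (1/(0.45·√(2π)))·exp(−(2.83−1.62)²/(2·0.45²)) = 0.886538·exp(-3.61506) = 0.0238614
  f_D = (1/(0.45·√(2π)))·exp(−(2.83−2.85)²/(2·0.45²)) = 0.886538·exp(-0.00099) = 0.885663
Posterior odds = (w_B·f_B) / (w_D·f_D) = (0.47·0.00201607) / (0.16·0.885663) = 0.000947554 / 0.141706 ≈ 0.007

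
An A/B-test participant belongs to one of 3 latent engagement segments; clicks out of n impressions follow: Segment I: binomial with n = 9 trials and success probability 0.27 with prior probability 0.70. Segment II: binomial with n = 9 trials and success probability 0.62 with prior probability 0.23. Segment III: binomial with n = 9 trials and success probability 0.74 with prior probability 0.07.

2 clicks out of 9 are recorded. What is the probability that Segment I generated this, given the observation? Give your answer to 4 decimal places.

0.9818

Apply Bayes' rule: the posterior for each component is proportional to its prior times its likelihood at x.
Evaluate each component's likelihood at the observed value:
  L_I = C(9,2)·0.27^2·0.73^7 = 36·0.0729·0.110474 = 0.289928
  L_II = C(9,2)·0.62^2·0.38^7 = 36·0.3844·0.00114416 = 0.0158333
  L_III = C(9,2)·0.74^2·0.26^7 = 36·0.5476·8.03181e-05 = 0.00158336
Weight by the priors:
  P(Z=I)·L_I = 0.70 × 0.289928 = 0.20295
  P(Z=II)·L_II = 0.23 × 0.0158333 = 0.00364166
  P(Z=III)·L_III = 0.07 × 0.00158336 = 0.000110835
Marginal: 0.20295 + 0.00364166 + 0.000110835 = 0.206702
P(Segment I | the observation) ≈ 0.9818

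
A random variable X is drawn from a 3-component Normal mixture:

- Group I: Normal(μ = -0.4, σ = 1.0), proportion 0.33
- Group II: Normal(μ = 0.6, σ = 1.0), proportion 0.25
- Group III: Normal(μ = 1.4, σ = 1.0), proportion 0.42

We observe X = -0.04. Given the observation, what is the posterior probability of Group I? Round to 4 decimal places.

P(component k | x) = π_k·f_k(x) / marginal(x), where marginal(x) = Σ_j π_j·f_j(x).
Component likelihoods at x = -0.04:
  p_I = 0.373911
  p_II = 0.325062
  p_III = 0.14146
Multiply by the mixture weights:
  π_I·p_I = 0.33 × 0.373911 = 0.12339
  π_II·p_II = 0.25 × 0.325062 = 0.0812656
  π_III·p_III = 0.42 × 0.14146 = 0.0594132
Sum: 0.12339 + 0.0812656 + 0.0594132 = 0.264069
So the posterior for Group I is 0.12339 / 0.264069 ≈ 0.4673.

0.4673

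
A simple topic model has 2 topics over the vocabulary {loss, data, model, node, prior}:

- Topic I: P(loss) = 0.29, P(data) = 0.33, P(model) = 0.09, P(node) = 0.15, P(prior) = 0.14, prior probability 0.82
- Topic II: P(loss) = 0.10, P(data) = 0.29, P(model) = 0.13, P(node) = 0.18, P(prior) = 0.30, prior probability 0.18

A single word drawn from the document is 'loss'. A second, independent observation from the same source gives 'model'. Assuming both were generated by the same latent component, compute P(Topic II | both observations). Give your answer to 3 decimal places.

Apply Bayes' rule: the posterior for each component is proportional to its prior times its likelihood at x.
Since both observations come from the same component, the likelihood for component k is f_k(x₁)·f_k(x₂).
  p_I = [P(loss | comp) = 0.29] × [0.09] = 0.0261
  p_II = [P(loss | comp) = 0.10] × [0.13] = 0.013
Unnormalised posteriors:
  w_I·p_I = 0.82 × 0.0261 = 0.021402
  w_II·p_II = 0.18 × 0.013 = 0.00234
Normaliser: 0.021402 + 0.00234 = 0.023742
Responsibility of Topic II: 0.00234 / 0.023742 ≈ 0.099

0.099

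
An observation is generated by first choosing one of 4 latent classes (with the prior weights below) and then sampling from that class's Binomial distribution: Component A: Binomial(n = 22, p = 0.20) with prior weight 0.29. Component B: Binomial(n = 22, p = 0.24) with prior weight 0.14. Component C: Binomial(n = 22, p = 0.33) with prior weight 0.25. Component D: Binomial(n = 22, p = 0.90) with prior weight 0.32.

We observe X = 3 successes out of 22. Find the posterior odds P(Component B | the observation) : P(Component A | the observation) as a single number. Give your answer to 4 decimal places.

Posterior odds = (π_i f_i(x)) / (π_j f_j(x)); the normalising sum cancels.
Component likelihoods at x = 3 successes out of 22:
  f_A = C(22,3)·0.20^3·0.80^19 = 1540·0.008·0.0144115 = 0.17755
  f_B = C(22,3)·0.24^3·0.76^19 = 1540·0.013824·0.00543824 = 0.115774
  f_C = C(22,3)·0.33^3·0.67^19 = 1540·0.035937·0.000495931 = 0.0274463
  f_D = C(22,3)·0.90^3·0.10^19 = 1540·0.729·1e-19 = 1.12266e-16
0.0162084 / 0.0514895 ≈ 0.3148

0.3148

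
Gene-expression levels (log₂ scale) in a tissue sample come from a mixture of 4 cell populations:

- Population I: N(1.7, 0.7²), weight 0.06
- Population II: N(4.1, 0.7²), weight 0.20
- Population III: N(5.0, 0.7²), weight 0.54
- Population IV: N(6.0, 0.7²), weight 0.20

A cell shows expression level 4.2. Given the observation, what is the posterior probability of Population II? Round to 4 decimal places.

Posterior ∝ prior × likelihood, so P(k | x) ∝ π_k f_k(x); normalise over all components.
Evaluate each component's likelihood at the observed value:
  p_I = (1/(0.7·√(2π)))·exp(−(4.2−1.7)²/(2·0.7²)) = 0.569918·exp(-6.37755) = 0.000968449
  p_II = (1/(0.7·√(2π)))·exp(−(4.2−4.1)²/(2·0.7²)) = 0.569918·exp(-0.01020) = 0.564132
  p_III = (1/(0.7·√(2π)))·exp(−(4.2−5.0)²/(2·0.7²)) = 0.569918·exp(-0.65306) = 0.296614
  p_IV = (1/(0.7·√(2π)))·exp(−(4.2−6.0)²/(2·0.7²)) = 0.569918·exp(-3.30612) = 0.0208921
Prior × likelihood for each component:
  π_I·p_I = 0.06 × 0.000968449 = 5.81069e-05
  π_II·p_II = 0.20 × 0.564132 = 0.112826
  π_III·p_III = 0.54 × 0.296614 = 0.160171
  π_IV·p_IV = 0.20 × 0.0208921 = 0.00417841
Marginal: 5.81069e-05 + 0.112826 + 0.160171 + 0.00417841 = 0.277234
P(Population II | data) = 0.112826 / 0.277234 ≈ 0.4070

0.4070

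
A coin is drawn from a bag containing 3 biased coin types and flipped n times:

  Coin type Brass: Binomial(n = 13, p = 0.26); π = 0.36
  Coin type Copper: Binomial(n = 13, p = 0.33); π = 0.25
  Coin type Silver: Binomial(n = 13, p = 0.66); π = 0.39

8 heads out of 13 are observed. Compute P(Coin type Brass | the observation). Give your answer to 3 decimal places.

Apply Bayes' rule: the posterior for each component is proportional to its prior times its likelihood at x.
Evaluate each component's likelihood at the observed value:
  L_Brass = C(13,8)·0.26^8·0.74^5 = 1287·2.08827e-05·0.221901 = 0.00596381
  L_Copper = C(13,8)·0.33^8·0.67^5 = 1287·0.000140641·0.135013 = 0.0244379
  L_Silver = C(13,8)·0.66^8·0.34^5 = 1287·0.0360041·0.00454354 = 0.210535
Weight by the priors:
  π_Brass·L_Brass = 0.36 × 0.00596381 = 0.00214697
  π_Copper·L_Copper = 0.25 × 0.0244379 = 0.00610948
  π_Silver·L_Silver = 0.39 × 0.210535 = 0.0821087
Denominator: 0.00214697 + 0.00610948 + 0.0821087 = 0.0903652
P(Coin type Brass | x) = 0.00214697 / 0.0903652 ≈ 0.024

0.024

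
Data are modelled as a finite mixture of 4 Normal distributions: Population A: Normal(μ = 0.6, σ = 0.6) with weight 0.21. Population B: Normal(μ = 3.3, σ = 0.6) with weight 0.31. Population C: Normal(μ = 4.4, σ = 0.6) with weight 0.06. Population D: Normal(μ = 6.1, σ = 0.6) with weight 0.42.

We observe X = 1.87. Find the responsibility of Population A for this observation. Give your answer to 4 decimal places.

0.5523

The responsibility of component k is w_k f_k(x) divided by Σ_j w_j f_j(x).
Normal densities:
  p_A = 0.0707748
  p_B = 0.0388421
  p_C = 9.15842e-05
  p_D = 1.07151e-11
Prior × likelihood for each component:
  w_A·p_A = 0.21 × 0.0707748 = 0.0148627
  w_B·p_B = 0.31 × 0.0388421 = 0.012041
  w_C·p_C = 0.06 × 9.15842e-05 = 5.49505e-06
  w_D·p_D = 0.42 × 1.07151e-11 = 4.50036e-12
Evidence: 0.0148627 + 0.012041 + 5.49505e-06 + 4.50036e-12 = 0.0269092
So the posterior for Population A is 0.0148627 / 0.0269092 ≈ 0.5523.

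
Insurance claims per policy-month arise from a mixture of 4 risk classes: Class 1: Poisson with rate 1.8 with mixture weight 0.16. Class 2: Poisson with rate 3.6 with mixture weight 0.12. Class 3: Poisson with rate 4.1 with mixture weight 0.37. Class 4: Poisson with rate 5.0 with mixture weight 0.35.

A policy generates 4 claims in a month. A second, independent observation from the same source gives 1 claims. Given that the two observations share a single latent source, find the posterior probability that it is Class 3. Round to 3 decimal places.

P(component k | x) = w_k·f_k(x) / marginal(x), where marginal(x) = Σ_j w_j·f_j(x).
Since both observations come from the same component, the likelihood for component k is f_k(x₁)·f_k(x₂).
  L_1 = [e^(−1.8)·1.8^4/4! = 0.0723017] × [0.297538] = 0.0215125
  L_2 = [e^(−3.6)·3.6^4/4! = 0.191222] × [0.0983654] = 0.0188097
  L_3 = [e^(−4.1)·4.1^4/4! = 0.195127] × [0.067948] = 0.0132585
  L_4 = [e^(−5.0)·5.0^4/4! = 0.175467] × [0.0336897] = 0.00591145
Weight by the priors:
  w_1·L_1 = 0.16 × 0.0215125 = 0.003442
  w_2·L_2 = 0.12 × 0.0188097 = 0.00225716
  w_3·L_3 = 0.37 × 0.0132585 = 0.00490563
  w_4·L_4 = 0.35 × 0.00591145 = 0.00206901
Marginal: 0.003442 + 0.00225716 + 0.00490563 + 0.00206901 = 0.0126738
P(Class 3 | x) ≈ 0.387

0.387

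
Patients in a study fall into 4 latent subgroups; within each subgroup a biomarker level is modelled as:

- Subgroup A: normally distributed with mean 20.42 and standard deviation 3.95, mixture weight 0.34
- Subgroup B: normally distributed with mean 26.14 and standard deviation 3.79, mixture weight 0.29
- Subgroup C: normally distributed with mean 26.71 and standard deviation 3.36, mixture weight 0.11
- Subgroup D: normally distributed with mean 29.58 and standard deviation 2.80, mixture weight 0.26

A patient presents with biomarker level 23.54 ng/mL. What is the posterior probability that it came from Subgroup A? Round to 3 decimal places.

Posterior ∝ prior × likelihood, so P(k | x) ∝ P(Z=k) f_k(x); normalise over all components.
Evaluate each component's likelihood at the observed value:
  p_A = (1/(3.95·√(2π)))·exp(−(23.54−20.42)²/(2·3.95²)) = 0.100998·exp(-0.31195) = 0.0739324
  p_B = (1/(3.79·√(2π)))·exp(−(23.54−26.14)²/(2·3.79²)) = 0.105262·exp(-0.23531) = 0.0831912
  p_C = (1/(3.36·√(2π)))·exp(−(23.54−26.71)²/(2·3.36²)) = 0.118733·exp(-0.44505) = 0.076083
  p_D = (1/(2.80·√(2π)))·exp(−(23.54−29.58)²/(2·2.80²)) = 0.142479·exp(-2.32663) = 0.0139094
Multiply by the mixture weights:
  P(Z=A)·p_A = 0.34 × 0.0739324 = 0.025137
  P(Z=B)·p_B = 0.29 × 0.0831912 = 0.0241255
  P(Z=C)·p_C = 0.11 × 0.076083 = 0.00836913
  P(Z=D)·p_D = 0.26 × 0.0139094 = 0.00361644
Sum: 0.025137 + 0.0241255 + 0.00836913 + 0.00361644 = 0.061248
Responsibility of Subgroup A: 0.025137 / 0.061248 ≈ 0.410

0.410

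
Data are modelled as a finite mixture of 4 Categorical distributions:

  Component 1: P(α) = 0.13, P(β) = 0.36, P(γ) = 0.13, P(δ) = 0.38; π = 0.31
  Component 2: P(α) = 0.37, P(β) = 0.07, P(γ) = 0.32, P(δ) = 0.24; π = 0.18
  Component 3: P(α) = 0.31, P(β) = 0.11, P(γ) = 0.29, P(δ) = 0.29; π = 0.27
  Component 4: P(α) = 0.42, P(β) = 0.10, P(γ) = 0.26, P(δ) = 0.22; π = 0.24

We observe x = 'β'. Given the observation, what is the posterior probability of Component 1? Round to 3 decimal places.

Posterior ∝ prior × likelihood, so P(k | x) ∝ π_k f_k(x); normalise over all components.
Component likelihoods at x = 'β':
  p_1 = 0.36
  p_2 = 0.07
  p_3 = 0.11
  p_4 = 0.1
Prior × likelihood for each component:
  π_1·p_1 = 0.31 × 0.36 = 0.1116
  π_2·p_2 = 0.18 × 0.07 = 0.0126
  π_3·p_3 = 0.27 × 0.11 = 0.0297
  π_4·p_4 = 0.24 × 0.1 = 0.024
Sum: 0.1116 + 0.0126 + 0.0297 + 0.024 = 0.1779
So the posterior for Component 1 is 0.1116 / 0.1779 ≈ 0.627.

0.627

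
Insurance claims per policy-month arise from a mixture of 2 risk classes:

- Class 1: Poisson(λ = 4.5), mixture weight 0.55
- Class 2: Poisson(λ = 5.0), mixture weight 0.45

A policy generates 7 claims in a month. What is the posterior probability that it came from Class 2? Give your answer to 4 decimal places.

0.5092

The responsibility of component k is P(Z=k) f_k(x) divided by Σ_j P(Z=j) f_j(x).
Component likelihoods at x = 7 claims:
  L_1 = e^(−4.5)·4.5^7/7! = 0.0823629
  L_2 = e^(−5.0)·5.0^7/7! = 0.104445
Prior × likelihood for each component:
  P(Z=1)·L_1 = 0.55 × 0.0823629 = 0.0452996
  P(Z=2)·L_2 = 0.45 × 0.104445 = 0.0470002
Sum: 0.0452996 + 0.0470002 = 0.0922998
Responsibility of Class 2: 0.0470002 / 0.0922998 ≈ 0.5092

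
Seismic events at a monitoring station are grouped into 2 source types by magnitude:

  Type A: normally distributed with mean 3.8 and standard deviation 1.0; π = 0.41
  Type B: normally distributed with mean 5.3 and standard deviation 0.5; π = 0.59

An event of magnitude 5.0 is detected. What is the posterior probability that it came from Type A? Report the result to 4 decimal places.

0.1684

The responsibility of component k is π_k f_k(x) divided by Σ_j π_j f_j(x).
Component likelihoods at x = 5.0:
  f_A = 0.194186
  f_B = 0.666449
Unnormalised posteriors:
  π_A·f_A = 0.41 × 0.194186 = 0.0796163
  π_B·f_B = 0.59 × 0.666449 = 0.393205
Denominator: 0.0796163 + 0.393205 = 0.472821
Responsibility of Type A: 0.0796163 / 0.472821 ≈ 0.1684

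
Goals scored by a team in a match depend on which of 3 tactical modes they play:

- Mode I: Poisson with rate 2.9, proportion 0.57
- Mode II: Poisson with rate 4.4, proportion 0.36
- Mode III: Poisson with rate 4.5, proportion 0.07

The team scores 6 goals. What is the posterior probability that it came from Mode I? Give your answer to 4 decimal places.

Posterior ∝ prior × likelihood, so P(k | x) ∝ w_k f_k(x); normalise over all components.
Component likelihoods at x = 6 goals:
  p_I = 0.0454571
  p_II = 0.123734
  p_III = 0.12812
Weight by the priors:
  w_I·p_I = 0.57 × 0.0454571 = 0.0259105
  w_II·p_II = 0.36 × 0.123734 = 0.0445441
  w_III·p_III = 0.07 × 0.12812 = 0.00896841
Marginal: 0.0259105 + 0.0445441 + 0.00896841 = 0.0794231
Responsibility of Mode I: 0.0259105 / 0.0794231 ≈ 0.3262

0.3262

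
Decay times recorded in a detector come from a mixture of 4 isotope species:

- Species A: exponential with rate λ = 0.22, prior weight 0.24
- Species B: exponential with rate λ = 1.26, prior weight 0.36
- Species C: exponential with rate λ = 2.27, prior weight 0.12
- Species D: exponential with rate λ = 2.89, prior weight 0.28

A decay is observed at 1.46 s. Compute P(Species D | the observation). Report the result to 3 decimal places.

Posterior ∝ prior × likelihood, so P(k | x) ∝ π_k f_k(x); normalise over all components.
Evaluate each component's likelihood at the observed value:
  f_A = 0.22·e^(−0.22·1.46) = 0.22·e^(−0.3212) = 0.159561
  f_B = 1.26·e^(−1.26·1.46) = 1.26·e^(−1.8396) = 0.20019
  f_C = 2.27·e^(−2.27·1.46) = 2.27·e^(−3.3142) = 0.0825443
  f_D = 2.89·e^(−2.89·1.46) = 2.89·e^(−4.2194) = 0.0425046
Unnormalised posteriors:
  π_A·f_A = 0.24 × 0.159561 = 0.0382947
  π_B·f_B = 0.36 × 0.20019 = 0.0720684
  π_C·f_C = 0.12 × 0.0825443 = 0.00990532
  π_D·f_D = 0.28 × 0.0425046 = 0.0119013
Normaliser: 0.0382947 + 0.0720684 + 0.00990532 + 0.0119013 = 0.13217
Responsibility of Species D: 0.0119013 / 0.13217 ≈ 0.090

0.090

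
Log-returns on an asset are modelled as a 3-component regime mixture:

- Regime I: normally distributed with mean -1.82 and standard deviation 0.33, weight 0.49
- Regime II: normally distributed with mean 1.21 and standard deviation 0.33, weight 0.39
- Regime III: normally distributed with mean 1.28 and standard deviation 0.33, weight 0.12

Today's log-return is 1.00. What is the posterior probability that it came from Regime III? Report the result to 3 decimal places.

By Bayes' theorem, P(k | x) = P(Z=k) f_k(x) / Σ_j P(Z=j) f_j(x).
Evaluate each component's likelihood at the observed value:
  p_I = 1.67982e-16
  p_II = 0.987326
  p_III = 0.843463
Weight by the priors:
  P(Z=I)·p_I = 0.49 × 1.67982e-16 = 8.23114e-17
  P(Z=II)·p_II = 0.39 × 0.987326 = 0.385057
  P(Z=III)·p_III = 0.12 × 0.843463 = 0.101216
Normaliser: 8.23114e-17 + 0.385057 + 0.101216 = 0.486273
Responsibility of Regime III: 0.101216 / 0.486273 ≈ 0.208

0.208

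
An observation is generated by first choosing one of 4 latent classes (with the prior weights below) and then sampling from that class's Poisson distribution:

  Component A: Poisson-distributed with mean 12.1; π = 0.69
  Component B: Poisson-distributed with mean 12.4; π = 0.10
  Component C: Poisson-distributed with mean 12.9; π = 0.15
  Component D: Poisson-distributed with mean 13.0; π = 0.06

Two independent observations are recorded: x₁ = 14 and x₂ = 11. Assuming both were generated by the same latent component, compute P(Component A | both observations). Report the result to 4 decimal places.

0.6894

By Bayes' theorem, P(k | x) = P(Z=k) f_k(x) / Σ_j P(Z=j) f_j(x).
Since both observations come from the same component, the likelihood for component k is f_k(x₁)·f_k(x₂).
  p_A = [0.0919652] × [0.113376] = 0.0104266
  p_B = [0.0959939] × [0.109959] = 0.0105554
  p_C = [0.101263] × [0.103023] = 0.0104323
  p_D = [0.102087] × [0.101483] = 0.0103601
Multiply by the mixture weights:
  P(Z=A)·p_A = 0.69 × 0.0104266 = 0.00719437
  P(Z=B)·p_B = 0.10 × 0.0105554 = 0.00105554
  P(Z=C)·p_C = 0.15 × 0.0104323 = 0.00156485
  P(Z=D)·p_D = 0.06 × 0.0103601 = 0.000621605
Sum: 0.00719437 + 0.00105554 + 0.00156485 + 0.000621605 = 0.0104364
P(Component A | x) ≈ 0.6894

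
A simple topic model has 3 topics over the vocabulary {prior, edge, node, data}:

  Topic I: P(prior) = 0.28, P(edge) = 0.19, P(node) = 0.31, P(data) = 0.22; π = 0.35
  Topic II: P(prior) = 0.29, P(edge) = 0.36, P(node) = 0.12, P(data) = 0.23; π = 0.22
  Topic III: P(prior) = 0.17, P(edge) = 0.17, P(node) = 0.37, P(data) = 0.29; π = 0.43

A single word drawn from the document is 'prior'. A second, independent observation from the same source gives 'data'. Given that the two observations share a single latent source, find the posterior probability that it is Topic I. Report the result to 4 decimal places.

By Bayes' theorem, P(k | x) = w_k f_k(x) / Σ_j w_j f_j(x).
Since both observations come from the same component, the likelihood for component k is f_k(x₁)·f_k(x₂).
  L_I = [0.28] × [0.22] = 0.0616
  L_II = [0.29] × [0.23] = 0.0667
  L_III = [0.17] × [0.29] = 0.0493
Unnormalised posteriors:
  w_I·L_I = 0.35 × 0.0616 = 0.02156
  w_II·L_II = 0.22 × 0.0667 = 0.014674
  w_III·L_III = 0.43 × 0.0493 = 0.021199
Denominator: 0.02156 + 0.014674 + 0.021199 = 0.057433
So the posterior for Topic I is 0.02156 / 0.057433 ≈ 0.3754.

0.3754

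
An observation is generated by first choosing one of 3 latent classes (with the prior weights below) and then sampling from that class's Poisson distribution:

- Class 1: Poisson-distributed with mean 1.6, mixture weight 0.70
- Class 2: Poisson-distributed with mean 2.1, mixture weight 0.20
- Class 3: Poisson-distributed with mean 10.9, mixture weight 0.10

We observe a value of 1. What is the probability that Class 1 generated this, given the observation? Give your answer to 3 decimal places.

Posterior ∝ prior × likelihood, so P(k | x) ∝ π_k f_k(x); normalise over all components.
Poisson probabilities:
  L_1 = 0.323034
  L_2 = 0.257158
  L_3 = 0.000201195
Weight by the priors:
  π_1·L_1 = 0.70 × 0.323034 = 0.226124
  π_2·L_2 = 0.20 × 0.257158 = 0.0514317
  π_3·L_3 = 0.10 × 0.000201195 = 2.01195e-05
Marginal: 0.226124 + 0.0514317 + 2.01195e-05 = 0.277576
P(Class 1 | the observation) ≈ 0.815

0.815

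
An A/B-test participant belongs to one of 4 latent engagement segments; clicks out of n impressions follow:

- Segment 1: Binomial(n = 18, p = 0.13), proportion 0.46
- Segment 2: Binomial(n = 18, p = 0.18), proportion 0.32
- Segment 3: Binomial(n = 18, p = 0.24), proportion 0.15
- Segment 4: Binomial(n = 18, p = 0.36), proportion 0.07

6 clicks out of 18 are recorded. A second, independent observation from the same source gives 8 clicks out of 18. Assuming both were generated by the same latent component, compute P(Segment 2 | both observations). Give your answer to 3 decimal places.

By Bayes' theorem, P(k | x) = π_k f_k(x) / Σ_j π_j f_j(x).
Since both observations come from the same component, the likelihood for component k is f_k(x₁)·f_k(x₂).
  f_1 = [0.0168486] × [0.000886741] = 1.49403e-05
  f_2 = [0.0583543] × [0.0066279] = 0.000386766
  f_3 = [0.131735] × [0.0309659] = 0.0040793
  f_4 = [0.19083] × [0.142324] = 0.0271596
Weight by the priors:
  π_1·f_1 = 0.46 × 1.49403e-05 = 6.87254e-06
  π_2·f_2 = 0.32 × 0.000386766 = 0.000123765
  π_3·f_3 = 0.15 × 0.0040793 = 0.000611895
  π_4·f_4 = 0.07 × 0.0271596 = 0.00190117
Evidence: 6.87254e-06 + 0.000123765 + 0.000611895 + 0.00190117 = 0.0026437
Responsibility of Segment 2: 0.000123765 / 0.0026437 ≈ 0.047

0.047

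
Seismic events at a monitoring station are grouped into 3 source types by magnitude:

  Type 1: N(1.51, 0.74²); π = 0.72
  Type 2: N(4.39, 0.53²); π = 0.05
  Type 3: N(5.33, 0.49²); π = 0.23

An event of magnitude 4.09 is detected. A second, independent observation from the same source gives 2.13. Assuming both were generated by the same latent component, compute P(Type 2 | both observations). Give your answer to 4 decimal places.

By Bayes' theorem, P(k | x) = π_k f_k(x) / Σ_j π_j f_j(x).
Since both observations come from the same component, the likelihood for component k is f_k(x₁)·f_k(x₂).
  f_1 = [(1/(0.74·√(2π)))·exp(−(4.09−1.51)²/(2·0.74²)) = 0.539111·exp(-6.07779) = 0.00123631] × [0.379531] = 0.000469216
  f_2 = [(1/(0.53·√(2π)))·exp(−(4.09−4.39)²/(2·0.53²)) = 0.752721·exp(-0.16020) = 0.641299] × [8.47714e-05] = 5.43638e-05
  f_3 = [(1/(0.49·√(2π)))·exp(−(4.09−5.33)²/(2·0.49²)) = 0.814168·exp(-3.20200) = 0.033121] × [4.46297e-10] = 1.47818e-11
Weight by the priors:
  π_1·f_1 = 0.72 × 0.000469216 = 0.000337836
  π_2·f_2 = 0.05 × 5.43638e-05 = 2.71819e-06
  π_3·f_3 = 0.23 × 1.47818e-11 = 3.39981e-12
Marginal: 0.000337836 + 2.71819e-06 + 3.39981e-12 = 0.000340554
Responsibility of Type 2: 2.71819e-06 / 0.000340554 ≈ 0.0080

0.0080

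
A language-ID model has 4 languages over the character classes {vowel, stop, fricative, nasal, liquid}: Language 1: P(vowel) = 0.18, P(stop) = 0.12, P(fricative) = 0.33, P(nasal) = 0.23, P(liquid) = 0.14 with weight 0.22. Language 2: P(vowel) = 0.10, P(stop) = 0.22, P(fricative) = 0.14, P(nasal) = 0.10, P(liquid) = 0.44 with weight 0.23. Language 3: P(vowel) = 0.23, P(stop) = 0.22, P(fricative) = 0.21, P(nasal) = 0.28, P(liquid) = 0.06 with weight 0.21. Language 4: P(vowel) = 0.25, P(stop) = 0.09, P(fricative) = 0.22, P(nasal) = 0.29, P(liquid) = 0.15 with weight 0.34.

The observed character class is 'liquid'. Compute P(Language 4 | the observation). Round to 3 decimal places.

0.261

The responsibility of component k is P(Z=k) f_k(x) divided by Σ_j P(Z=j) f_j(x).
Evaluate each component's likelihood at the observed value:
  f_1 = 0.14
  f_2 = 0.44
  f_3 = 0.06
  f_4 = 0.15
Multiply by the mixture weights:
  P(Z=1)·f_1 = 0.22 × 0.14 = 0.0308
  P(Z=2)·f_2 = 0.23 × 0.44 = 0.1012
  P(Z=3)·f_3 = 0.21 × 0.06 = 0.0126
  P(Z=4)·f_4 = 0.34 × 0.15 = 0.051
Marginal: 0.0308 + 0.1012 + 0.0126 + 0.051 = 0.1956
So the posterior for Language 4 is 0.051 / 0.1956 ≈ 0.261.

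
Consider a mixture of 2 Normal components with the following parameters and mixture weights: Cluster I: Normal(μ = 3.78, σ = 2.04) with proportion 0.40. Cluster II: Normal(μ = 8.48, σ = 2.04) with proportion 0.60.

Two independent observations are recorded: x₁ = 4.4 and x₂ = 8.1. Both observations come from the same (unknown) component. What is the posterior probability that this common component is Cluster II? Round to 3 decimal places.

P(component k | x) = π_k·f_k(x) / marginal(x), where marginal(x) = Σ_j π_j·f_j(x).
Since both observations come from the same component, the likelihood for component k is f_k(x₁)·f_k(x₂).
  f_I = [0.186734] × [0.020773] = 0.00387901
  f_II = [0.0264662] × [0.192196] = 0.0050867
Multiply by the mixture weights:
  π_I·f_I = 0.40 × 0.00387901 = 0.0015516
  π_II·f_II = 0.60 × 0.0050867 = 0.00305202
Denominator: 0.0015516 + 0.00305202 = 0.00460362
P(Cluster II | x₁, x₂) = 0.00305202 / 0.00460362 ≈ 0.663

0.663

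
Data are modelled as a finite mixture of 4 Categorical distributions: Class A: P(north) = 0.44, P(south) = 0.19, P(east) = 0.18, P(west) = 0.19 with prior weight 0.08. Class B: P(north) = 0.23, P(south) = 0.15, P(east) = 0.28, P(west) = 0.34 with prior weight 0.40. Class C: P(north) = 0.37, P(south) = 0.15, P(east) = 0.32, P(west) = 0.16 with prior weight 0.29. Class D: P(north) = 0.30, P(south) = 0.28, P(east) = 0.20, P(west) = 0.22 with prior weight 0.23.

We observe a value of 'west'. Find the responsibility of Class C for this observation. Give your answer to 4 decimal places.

By Bayes' theorem, P(k | x) = π_k f_k(x) / Σ_j π_j f_j(x).
Component likelihoods at x = 'west':
  f_A = 0.19
  f_B = 0.34
  f_C = 0.16
  f_D = 0.22
Prior × likelihood for each component:
  π_A·f_A = 0.08 × 0.19 = 0.0152
  π_B·f_B = 0.40 × 0.34 = 0.136
  π_C·f_C = 0.29 × 0.16 = 0.0464
  π_D·f_D = 0.23 × 0.22 = 0.0506
Denominator: 0.0152 + 0.136 + 0.0464 + 0.0506 = 0.2482
So the posterior for Class C is 0.0464 / 0.2482 ≈ 0.1869.

0.1869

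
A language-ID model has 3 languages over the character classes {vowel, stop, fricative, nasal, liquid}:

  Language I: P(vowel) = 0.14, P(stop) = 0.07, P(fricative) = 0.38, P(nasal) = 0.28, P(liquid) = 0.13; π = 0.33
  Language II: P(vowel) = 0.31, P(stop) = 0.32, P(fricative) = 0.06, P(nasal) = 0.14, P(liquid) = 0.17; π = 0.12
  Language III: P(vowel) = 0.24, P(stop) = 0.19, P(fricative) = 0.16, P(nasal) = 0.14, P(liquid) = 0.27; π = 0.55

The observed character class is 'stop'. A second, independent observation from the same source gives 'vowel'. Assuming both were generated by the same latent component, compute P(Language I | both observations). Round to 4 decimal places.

0.0804

By Bayes' theorem, P(k | x) = π_k f_k(x) / Σ_j π_j f_j(x).
Since both observations come from the same component, the likelihood for component k is f_k(x₁)·f_k(x₂).
  p_I = [P(stop | comp) = 0.07] × [0.14] = 0.0098
  p_II = [P(stop | comp) = 0.32] × [0.31] = 0.0992
  p_III = [P(stop | comp) = 0.19] × [0.24] = 0.0456
Weight by the priors:
  π_I·p_I = 0.33 × 0.0098 = 0.003234
  π_II·p_II = 0.12 × 0.0992 = 0.011904
  π_III·p_III = 0.55 × 0.0456 = 0.02508
Marginal: 0.003234 + 0.011904 + 0.02508 = 0.040218
P(Language I | x₁,x₂) = 0.003234 / 0.040218 ≈ 0.0804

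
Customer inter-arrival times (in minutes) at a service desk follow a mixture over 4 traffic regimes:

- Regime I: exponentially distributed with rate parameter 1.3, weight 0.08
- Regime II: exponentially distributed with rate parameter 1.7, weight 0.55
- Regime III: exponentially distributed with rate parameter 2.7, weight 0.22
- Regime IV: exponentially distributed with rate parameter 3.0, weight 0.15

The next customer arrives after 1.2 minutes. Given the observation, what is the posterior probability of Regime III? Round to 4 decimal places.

Posterior ∝ prior × likelihood, so P(k | x) ∝ π_k f_k(x); normalise over all components.
Component likelihoods at x = 1.2 minutes:
  f_I = 0.273177
  f_II = 0.221049
  f_III = 0.105743
  f_IV = 0.0819712
Weight by the priors:
  π_I·f_I = 0.08 × 0.273177 = 0.0218542
  π_II·f_II = 0.55 × 0.221049 = 0.121577
  π_III·f_III = 0.22 × 0.105743 = 0.0232634
  π_IV·f_IV = 0.15 × 0.0819712 = 0.0122957
Sum: 0.0218542 + 0.121577 + 0.0232634 + 0.0122957 = 0.17899
So the posterior for Regime III is 0.0232634 / 0.17899 ≈ 0.1300.

0.1300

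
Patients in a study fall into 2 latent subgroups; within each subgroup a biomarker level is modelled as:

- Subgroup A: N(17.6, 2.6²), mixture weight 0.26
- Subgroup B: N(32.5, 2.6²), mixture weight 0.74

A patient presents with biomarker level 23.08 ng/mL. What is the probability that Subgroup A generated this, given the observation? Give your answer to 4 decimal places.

0.9643

Apply Bayes' rule: the posterior for each component is proportional to its prior times its likelihood at x.
Evaluate each component's likelihood at the observed value:
  p_A = (1/(2.6·√(2π)))·exp(−(23.08−17.6)²/(2·2.6²)) = 0.153439·exp(-2.22118) = 0.0166452
  p_B = (1/(2.6·√(2π)))·exp(−(23.08−32.5)²/(2·2.6²)) = 0.153439·exp(-6.56334) = 0.000216527
Prior × likelihood for each component:
  π_A·p_A = 0.26 × 0.0166452 = 0.00432775
  π_B·p_B = 0.74 × 0.000216527 = 0.00016023
Denominator: 0.00432775 + 0.00016023 = 0.00448798
P(Subgroup A | x) = 0.00432775 / 0.00448798 ≈ 0.9643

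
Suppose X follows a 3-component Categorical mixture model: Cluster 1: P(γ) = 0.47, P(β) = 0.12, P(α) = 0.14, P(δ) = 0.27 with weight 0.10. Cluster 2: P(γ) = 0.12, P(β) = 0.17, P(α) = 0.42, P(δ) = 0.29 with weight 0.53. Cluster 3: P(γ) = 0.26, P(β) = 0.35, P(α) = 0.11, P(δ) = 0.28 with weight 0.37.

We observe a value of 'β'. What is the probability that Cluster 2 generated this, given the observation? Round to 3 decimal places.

0.389

Apply Bayes' rule: the posterior for each component is proportional to its prior times its likelihood at x.
Categorical probabilities:
  f_1 = P(β | comp) = 0.12
  f_2 = P(β | comp) = 0.17
  f_3 = P(β | comp) = 0.35
Weight by the priors:
  π_1·f_1 = 0.10 × 0.12 = 0.012
  π_2·f_2 = 0.53 × 0.17 = 0.0901
  π_3·f_3 = 0.37 × 0.35 = 0.1295
Normaliser: 0.012 + 0.0901 + 0.1295 = 0.2316
P(Cluster 2 | 'β') = 0.0901 / 0.2316 ≈ 0.389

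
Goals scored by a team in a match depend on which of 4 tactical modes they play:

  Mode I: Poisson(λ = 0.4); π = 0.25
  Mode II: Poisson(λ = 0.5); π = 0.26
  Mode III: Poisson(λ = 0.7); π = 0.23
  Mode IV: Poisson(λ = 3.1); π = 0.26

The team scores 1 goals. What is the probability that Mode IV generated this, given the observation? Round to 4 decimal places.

0.1385

Posterior ∝ prior × likelihood, so P(k | x) ∝ π_k f_k(x); normalise over all components.
Poisson probabilities:
  f_I = e^(−0.4)·0.4^1/1! = 0.268128
  f_II = e^(−0.5)·0.5^1/1! = 0.303265
  f_III = e^(−0.7)·0.7^1/1! = 0.34761
  f_IV = e^(−3.1)·3.1^1/1! = 0.139653
Prior × likelihood for each component:
  π_I·f_I = 0.25 × 0.268128 = 0.067032
  π_II·f_II = 0.26 × 0.303265 = 0.078849
  π_III·f_III = 0.23 × 0.34761 = 0.0799502
  π_IV·f_IV = 0.26 × 0.139653 = 0.0363097
Normaliser: 0.067032 + 0.078849 + 0.0799502 + 0.0363097 = 0.262141
So the posterior for Mode IV is 0.0363097 / 0.262141 ≈ 0.1385.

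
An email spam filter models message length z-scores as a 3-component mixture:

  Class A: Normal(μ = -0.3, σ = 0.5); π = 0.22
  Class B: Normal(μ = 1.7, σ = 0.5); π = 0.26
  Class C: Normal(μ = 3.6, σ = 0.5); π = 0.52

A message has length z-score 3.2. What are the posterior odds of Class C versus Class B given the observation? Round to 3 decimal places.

The posterior odds equal the prior odds times the likelihood ratio: (π_i/π_j)·(f_i(x)/f_j(x)).
Component likelihoods at x = 3.2:
  L_A = (1/(0.5·√(2π)))·exp(−(3.2−-0.3)²/(2·0.5²)) = 0.797885·exp(-24.50000) = 1.82694e-11
  L_B = (1/(0.5·√(2π)))·exp(−(3.2−1.7)²/(2·0.5²)) = 0.797885·exp(-4.50000) = 0.0088637
  L_C = (1/(0.5·√(2π)))·exp(−(3.2−3.6)²/(2·0.5²)) = 0.797885·exp(-0.32000) = 0.579383
Posterior odds = (π_C·L_C) / (π_B·L_B) = (0.52·0.579383) / (0.26·0.0088637) = 0.301279 / 0.00230456 ≈ 130.732

130.732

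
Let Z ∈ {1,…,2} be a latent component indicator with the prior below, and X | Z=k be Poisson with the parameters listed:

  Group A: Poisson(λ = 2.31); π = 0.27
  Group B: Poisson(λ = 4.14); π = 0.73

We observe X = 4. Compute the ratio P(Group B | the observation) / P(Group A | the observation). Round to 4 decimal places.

The posterior odds equal the prior odds times the likelihood ratio: (P(Z=i)/P(Z=j))·(f_i(x)/f_j(x)).
Evaluate each component's likelihood at the observed value:
  L_A = 0.117765
  L_B = 0.1949
Posterior odds = (P(Z=B)·L_B) / (P(Z=A)·L_A) = (0.73·0.1949) / (0.27·0.117765) = 0.142277 / 0.0317966 ≈ 4.4746

4.4746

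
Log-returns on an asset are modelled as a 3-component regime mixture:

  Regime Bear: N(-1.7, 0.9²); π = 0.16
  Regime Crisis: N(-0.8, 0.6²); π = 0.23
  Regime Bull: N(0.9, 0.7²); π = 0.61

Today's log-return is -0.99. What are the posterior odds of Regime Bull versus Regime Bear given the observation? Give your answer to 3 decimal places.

Only the two components matter; the odds are (w_i f_i(x)) / (w_j f_j(x)).
Evaluate each component's likelihood at the observed value:
  f_Bear = (1/(0.9·√(2π)))·exp(−(-0.99−-1.7)²/(2·0.9²)) = 0.443269·exp(-0.31117) = 0.324733
  f_Crisis = (1/(0.6·√(2π)))·exp(−(-0.99−-0.8)²/(2·0.6²)) = 0.664904·exp(-0.05014) = 0.632388
  f_Bull = (1/(0.7·√(2π)))·exp(−(-0.99−0.9)²/(2·0.7²)) = 0.569918·exp(-3.64500) = 0.014887
Odds = (0.61/0.16) × (0.014887/0.324733) = 3.8125 × 0.0458439 ≈ 0.175

0.175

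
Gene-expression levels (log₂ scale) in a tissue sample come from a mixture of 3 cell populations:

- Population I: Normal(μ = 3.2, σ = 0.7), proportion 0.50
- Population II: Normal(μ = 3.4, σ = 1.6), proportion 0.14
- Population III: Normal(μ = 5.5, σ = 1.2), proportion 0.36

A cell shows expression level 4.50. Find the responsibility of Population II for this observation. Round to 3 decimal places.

0.169

P(component k | x) = P(Z=k)·f_k(x) / marginal(x), where marginal(x) = Σ_j P(Z=j)·f_j(x).
Normal densities:
  f_I = 0.101596
  f_II = 0.196858
  f_III = 0.234927
Prior × likelihood for each component:
  P(Z=I)·f_I = 0.50 × 0.101596 = 0.0507979
  P(Z=II)·f_II = 0.14 × 0.196858 = 0.0275602
  P(Z=III)·f_III = 0.36 × 0.234927 = 0.0845736
Normaliser: 0.0507979 + 0.0275602 + 0.0845736 = 0.162932
P(Population II | 4.50) ≈ 0.169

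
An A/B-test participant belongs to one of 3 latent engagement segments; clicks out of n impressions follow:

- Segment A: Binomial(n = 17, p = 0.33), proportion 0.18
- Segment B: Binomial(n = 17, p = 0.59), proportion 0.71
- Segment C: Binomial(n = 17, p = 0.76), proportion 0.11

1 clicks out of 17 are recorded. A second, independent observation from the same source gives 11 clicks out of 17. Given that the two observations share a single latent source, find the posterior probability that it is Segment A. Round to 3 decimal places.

0.921

Apply Bayes' rule: the posterior for each component is proportional to its prior times its likelihood at x.
Since both observations come from the same component, the likelihood for component k is f_k(x₁)·f_k(x₂).
  f_A = [C(17,1)·0.33^1·0.67^16 = 17·0.33·0.00164891 = 0.00925038] × [0.00565825] = 5.2341e-05
  f_B = [C(17,1)·0.59^1·0.41^16 = 17·0.59·6.3759e-07 = 6.39503e-06] × [0.177278] = 1.1337e-06
  f_C = [C(17,1)·0.76^1·0.24^16 = 17·0.76·1.21166e-10 = 1.56546e-09] × [0.115557] = 1.809e-10
Multiply by the mixture weights:
  π_A·f_A = 0.18 × 5.2341e-05 = 9.42138e-06
  π_B·f_B = 0.71 × 1.1337e-06 = 8.04927e-07
  π_C·f_C = 0.11 × 1.809e-10 = 1.9899e-11
Sum: 9.42138e-06 + 8.04927e-07 + 1.9899e-11 = 1.02263e-05
P(Segment A | x) ≈ 0.921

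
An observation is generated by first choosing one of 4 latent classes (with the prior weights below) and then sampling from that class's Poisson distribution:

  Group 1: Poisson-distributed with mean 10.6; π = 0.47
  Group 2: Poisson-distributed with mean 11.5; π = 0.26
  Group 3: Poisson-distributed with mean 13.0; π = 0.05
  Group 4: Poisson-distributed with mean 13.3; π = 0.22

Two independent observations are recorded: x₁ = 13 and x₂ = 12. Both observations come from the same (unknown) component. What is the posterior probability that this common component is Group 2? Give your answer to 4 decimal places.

0.2851

Posterior ∝ prior × likelihood, so P(k | x) ∝ P(Z=k) f_k(x); normalise over all components.
Since both observations come from the same component, the likelihood for component k is f_k(x₁)·f_k(x₂).
  f_1 = [e^(−10.6)·10.6^13/13! = 0.0853443] × [0.104668] = 0.00893277
  f_2 = [e^(−11.5)·11.5^13/13! = 0.100093] × [0.113149] = 0.0113255
  f_3 = [e^(−13.0)·13.0^13/13! = 0.10994] × [0.10994] = 0.0120868
  f_4 = [e^(−13.3)·13.3^13/13! = 0.109566] × [0.107094] = 0.0117338
Multiply by the mixture weights:
  P(Z=1)·f_1 = 0.47 × 0.00893277 = 0.0041984
  P(Z=2)·f_2 = 0.26 × 0.0113255 = 0.00294462
  P(Z=3)·f_3 = 0.05 × 0.0120868 = 0.000604338
  P(Z=4)·f_4 = 0.22 × 0.0117338 = 0.00258145
Marginal: 0.0041984 + 0.00294462 + 0.000604338 + 0.00258145 = 0.0103288
P(Group 2 | data) = 0.00294462 / 0.0103288 ≈ 0.2851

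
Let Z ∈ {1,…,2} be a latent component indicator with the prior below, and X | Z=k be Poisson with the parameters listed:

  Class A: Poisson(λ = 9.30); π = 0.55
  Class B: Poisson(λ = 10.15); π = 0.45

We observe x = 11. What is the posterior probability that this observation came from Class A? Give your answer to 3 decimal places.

0.522

P(component k | x) = P(Z=k)·f_k(x) / marginal(x), where marginal(x) = Σ_j P(Z=j)·f_j(x).
Component likelihoods at x = 11:
  f_A = 0.10309
  f_B = 0.115314
Unnormalised posteriors:
  P(Z=A)·f_A = 0.55 × 0.10309 = 0.0566997
  P(Z=B)·f_B = 0.45 × 0.115314 = 0.0518913
Denominator: 0.0566997 + 0.0518913 = 0.108591
P(Class A | 11) = 0.0566997 / 0.108591 ≈ 0.522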